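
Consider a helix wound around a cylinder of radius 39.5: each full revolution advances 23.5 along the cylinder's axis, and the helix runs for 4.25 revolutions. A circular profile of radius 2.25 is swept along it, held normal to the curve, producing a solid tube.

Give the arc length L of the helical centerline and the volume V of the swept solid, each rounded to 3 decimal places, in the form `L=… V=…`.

2πR = 2π·39.5 = 248.185820
per-turn = √(248.185820² + 23.5²) = √(61596.2011 + 552.25) = √62148.4511 = 249.295911
L = 4.25 × 249.295911 = 1059.507620
V = π·2.25² × L = 15.904313 × 1059.507620 = 16850.740616

L=1059.508 V=16850.741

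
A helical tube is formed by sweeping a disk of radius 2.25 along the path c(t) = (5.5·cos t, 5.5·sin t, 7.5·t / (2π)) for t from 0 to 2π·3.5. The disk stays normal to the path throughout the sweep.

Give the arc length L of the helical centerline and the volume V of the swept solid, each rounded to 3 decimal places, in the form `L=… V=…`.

L=123.767 V=1968.430

2πR = 2π·5.5 = 34.557519
per-turn = √(34.557519² + 7.5²) = √(1194.2221 + 56.25) = √1250.4721 = 35.362015
L = 3.5 × 35.362015 = 123.767054
V = π·2.25² × L = 15.904313 × 123.767054 = 1968.429940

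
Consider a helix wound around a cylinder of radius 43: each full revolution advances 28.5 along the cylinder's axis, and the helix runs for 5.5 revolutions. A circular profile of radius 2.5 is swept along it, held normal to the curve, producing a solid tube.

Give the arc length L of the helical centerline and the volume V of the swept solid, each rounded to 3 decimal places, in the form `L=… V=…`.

L=1494.218 V=29338.901

2πR = 2π·43 = 270.176968
per-turn = √(270.176968² + 28.5²) = √(72995.5942 + 812.25) = √73807.8442 = 271.675991
L = 5.5 × 271.675991 = 1494.217951
V = π·2.5² × L = 19.634954 × 1494.217951 = 29338.900864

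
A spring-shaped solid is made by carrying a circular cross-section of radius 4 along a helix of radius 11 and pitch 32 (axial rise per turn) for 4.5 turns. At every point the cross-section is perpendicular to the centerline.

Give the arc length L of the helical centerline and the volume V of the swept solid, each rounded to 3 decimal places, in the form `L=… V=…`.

L=342.736 V=17227.792

2πR = 2π·11 = 69.115038
per-turn = √(69.115038² + 32²) = √(4776.8885 + 1024) = √5800.8885 = 76.163564
L = 4.5 × 76.163564 = 342.736039
V = π·4² × L = 50.265482 × 342.736039 = 17227.792378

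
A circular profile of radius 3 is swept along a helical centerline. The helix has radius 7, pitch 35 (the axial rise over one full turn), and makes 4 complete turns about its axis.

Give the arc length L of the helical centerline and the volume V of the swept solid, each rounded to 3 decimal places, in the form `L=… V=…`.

L=224.836 V=6357.079

2πR = 2π·7 = 43.982297
per-turn = √(43.982297² + 35²) = √(1934.4425 + 1225) = √3159.4425 = 56.208918
L = 4 × 56.208918 = 224.835672
V = π·3² × L = 28.274334 × 224.835672 = 6357.078859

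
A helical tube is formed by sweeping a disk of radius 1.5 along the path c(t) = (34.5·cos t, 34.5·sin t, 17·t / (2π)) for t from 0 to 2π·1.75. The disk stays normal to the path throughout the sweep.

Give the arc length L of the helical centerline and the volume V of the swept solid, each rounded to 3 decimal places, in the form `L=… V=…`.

L=380.512 V=2689.681

2πR = 2π·34.5 = 216.769893
per-turn = √(216.769893² + 17²) = √(46989.1866 + 289) = √47278.1866 = 217.435477
L = 1.75 × 217.435477 = 380.512084
V = π·1.5² × L = 7.068583 × 380.512084 = 2689.681430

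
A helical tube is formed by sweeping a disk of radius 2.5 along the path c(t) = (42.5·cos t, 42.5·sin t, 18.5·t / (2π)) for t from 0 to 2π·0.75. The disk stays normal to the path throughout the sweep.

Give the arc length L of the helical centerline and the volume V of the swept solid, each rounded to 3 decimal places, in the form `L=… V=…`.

2πR = 2π·42.5 = 267.035376
per-turn = √(267.035376² + 18.5²) = √(71307.8918 + 342.25) = √71650.1418 = 267.675441
L = 0.75 × 267.675441 = 200.756581
V = π·2.5² × L = 19.634954 × 200.756581 = 3941.846248

L=200.757 V=3941.846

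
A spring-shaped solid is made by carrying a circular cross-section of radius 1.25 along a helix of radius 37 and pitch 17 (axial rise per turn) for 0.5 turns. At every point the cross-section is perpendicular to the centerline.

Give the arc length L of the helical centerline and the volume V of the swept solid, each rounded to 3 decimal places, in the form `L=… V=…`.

L=116.549 V=572.110

2πR = 2π·37 = 232.477856
per-turn = √(232.477856² + 17²) = √(54045.9537 + 289) = √54334.9537 = 233.098592
L = 0.5 × 233.098592 = 116.549296
V = π·1.25² × L = 4.908739 × 116.549296 = 572.110019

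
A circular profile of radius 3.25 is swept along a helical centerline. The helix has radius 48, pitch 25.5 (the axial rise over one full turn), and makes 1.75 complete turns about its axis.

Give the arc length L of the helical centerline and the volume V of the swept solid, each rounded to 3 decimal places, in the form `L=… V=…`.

2πR = 2π·48 = 301.592895
per-turn = √(301.592895² + 25.5²) = √(90958.2742 + 650.25) = √91608.5242 = 302.669001
L = 1.75 × 302.669001 = 529.670752
V = π·3.25² × L = 33.183072 × 529.670752 = 17576.102905

L=529.671 V=17576.103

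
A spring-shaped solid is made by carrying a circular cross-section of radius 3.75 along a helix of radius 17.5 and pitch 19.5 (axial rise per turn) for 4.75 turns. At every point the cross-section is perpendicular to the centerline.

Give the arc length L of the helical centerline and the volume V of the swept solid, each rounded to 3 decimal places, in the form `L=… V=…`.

L=530.439 V=23434.097

2πR = 2π·17.5 = 109.955743
per-turn = √(109.955743² + 19.5²) = √(12090.2654 + 380.25) = √12470.5154 = 111.671462
L = 4.75 × 111.671462 = 530.439444
V = π·3.75² × L = 44.178647 × 530.439444 = 23434.096778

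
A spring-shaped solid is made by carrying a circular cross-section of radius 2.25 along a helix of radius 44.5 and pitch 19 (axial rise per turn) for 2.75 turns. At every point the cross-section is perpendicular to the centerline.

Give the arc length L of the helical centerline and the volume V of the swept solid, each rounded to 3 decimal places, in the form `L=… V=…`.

2πR = 2π·44.5 = 279.601746
per-turn = √(279.601746² + 19²) = √(78177.1365 + 361) = √78538.1365 = 280.246564
L = 2.75 × 280.246564 = 770.678050
V = π·2.25² × L = 15.904313 × 770.678050 = 12257.104784

L=770.678 V=12257.105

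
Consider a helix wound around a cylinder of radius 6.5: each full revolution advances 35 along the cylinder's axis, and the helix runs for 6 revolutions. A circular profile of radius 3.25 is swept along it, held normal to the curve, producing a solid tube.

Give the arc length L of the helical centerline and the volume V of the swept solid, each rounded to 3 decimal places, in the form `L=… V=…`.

L=322.718 V=10708.763

2πR = 2π·6.5 = 40.840704
per-turn = √(40.840704² + 35²) = √(1667.9631 + 1225) = √2892.9631 = 53.786273
L = 6 × 53.786273 = 322.717637
V = π·3.25² × L = 33.183072 × 322.717637 = 10708.762712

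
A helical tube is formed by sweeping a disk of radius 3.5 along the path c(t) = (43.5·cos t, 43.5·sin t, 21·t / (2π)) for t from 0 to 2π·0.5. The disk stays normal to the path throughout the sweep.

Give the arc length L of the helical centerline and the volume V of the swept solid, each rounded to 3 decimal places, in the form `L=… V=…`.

L=137.062 V=5274.766

2πR = 2π·43.5 = 273.318561
per-turn = √(273.318561² + 21²) = √(74703.0357 + 441) = √75144.0357 = 274.124125
L = 0.5 × 274.124125 = 137.062062
V = π·3.5² × L = 38.484510 × 137.062062 = 5274.766309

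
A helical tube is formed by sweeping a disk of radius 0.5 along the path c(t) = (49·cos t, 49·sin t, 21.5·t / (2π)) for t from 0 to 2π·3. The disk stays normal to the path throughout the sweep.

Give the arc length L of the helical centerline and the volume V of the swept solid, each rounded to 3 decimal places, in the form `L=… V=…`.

2πR = 2π·49 = 307.876080
per-turn = √(307.876080² + 21.5²) = √(94787.6807 + 462.25) = √95249.9307 = 308.625875
L = 3 × 308.625875 = 925.877625
V = π·0.5² × L = 0.785398 × 925.877625 = 727.182586

L=925.878 V=727.183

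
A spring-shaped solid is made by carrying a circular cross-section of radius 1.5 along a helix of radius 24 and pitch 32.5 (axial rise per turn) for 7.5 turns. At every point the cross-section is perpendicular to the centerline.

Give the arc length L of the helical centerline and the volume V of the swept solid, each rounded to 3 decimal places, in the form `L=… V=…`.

L=1156.942 V=8177.941

2πR = 2π·24 = 150.796447
per-turn = √(150.796447² + 32.5²) = √(22739.5685 + 1056.25) = √23795.8185 = 154.258933
L = 7.5 × 154.258933 = 1156.942001
V = π·1.5² × L = 7.068583 × 1156.942001 = 8177.941102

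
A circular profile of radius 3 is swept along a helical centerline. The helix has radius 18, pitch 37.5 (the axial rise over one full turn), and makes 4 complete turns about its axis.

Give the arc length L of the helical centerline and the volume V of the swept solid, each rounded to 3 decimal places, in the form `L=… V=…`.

2πR = 2π·18 = 113.097336
per-turn = √(113.097336² + 37.5²) = √(12791.0073 + 1406.25) = √14197.2573 = 119.152244
L = 4 × 119.152244 = 476.608977
V = π·3² × L = 28.274334 × 476.608977 = 13475.801344

L=476.609 V=13475.801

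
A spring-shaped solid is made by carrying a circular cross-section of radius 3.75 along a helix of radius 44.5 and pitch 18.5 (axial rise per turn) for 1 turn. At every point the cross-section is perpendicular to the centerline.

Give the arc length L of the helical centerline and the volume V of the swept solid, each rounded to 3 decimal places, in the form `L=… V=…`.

L=280.213 V=12379.436

2πR = 2π·44.5 = 279.601746
per-turn = √(279.601746² + 18.5²) = √(78177.1365 + 342.25) = √78519.3865 = 280.213109
L = 1 × 280.213109 = 280.213109
V = π·3.75² × L = 44.178647 × 280.213109 = 12379.435941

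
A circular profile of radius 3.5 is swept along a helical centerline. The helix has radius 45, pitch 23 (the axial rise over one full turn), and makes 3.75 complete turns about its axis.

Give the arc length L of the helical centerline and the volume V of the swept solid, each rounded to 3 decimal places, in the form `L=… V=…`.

L=1063.790 V=40939.428

2πR = 2π·45 = 282.743339
per-turn = √(282.743339² + 23²) = √(79943.7956 + 529) = √80472.7956 = 283.677274
L = 3.75 × 283.677274 = 1063.789777
V = π·3.5² × L = 38.484510 × 1063.789777 = 40939.428303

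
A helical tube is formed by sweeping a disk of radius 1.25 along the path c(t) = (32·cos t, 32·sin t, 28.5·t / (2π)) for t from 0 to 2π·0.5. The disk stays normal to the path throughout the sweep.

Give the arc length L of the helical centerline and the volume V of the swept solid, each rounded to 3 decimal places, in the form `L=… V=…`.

2πR = 2π·32 = 201.061930
per-turn = √(201.061930² + 28.5²) = √(40425.8996 + 812.25) = √41238.1496 = 203.071784
L = 0.5 × 203.071784 = 101.535892
V = π·1.25² × L = 4.908739 × 101.535892 = 498.413145

L=101.536 V=498.413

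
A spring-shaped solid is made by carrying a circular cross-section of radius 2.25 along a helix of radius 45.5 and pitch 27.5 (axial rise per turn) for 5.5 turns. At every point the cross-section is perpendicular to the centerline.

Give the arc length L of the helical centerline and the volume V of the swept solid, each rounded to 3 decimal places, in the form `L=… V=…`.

2πR = 2π·45.5 = 285.884931
per-turn = √(285.884931² + 27.5²) = √(81730.1940 + 756.25) = √82486.4440 = 287.204533
L = 5.5 × 287.204533 = 1579.624934
V = π·2.25² × L = 15.904313 × 1579.624934 = 25122.849072

L=1579.625 V=25122.849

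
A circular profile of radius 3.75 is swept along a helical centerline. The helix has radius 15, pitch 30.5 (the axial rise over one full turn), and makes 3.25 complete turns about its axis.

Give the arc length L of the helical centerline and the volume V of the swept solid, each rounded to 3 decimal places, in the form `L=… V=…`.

2πR = 2π·15 = 94.247780
per-turn = √(94.247780² + 30.5²) = √(8882.6440 + 930.25) = √9812.8940 = 99.060052
L = 3.25 × 99.060052 = 321.945170
V = π·3.75² × L = 44.178647 × 321.945170 = 14223.101918

L=321.945 V=14223.102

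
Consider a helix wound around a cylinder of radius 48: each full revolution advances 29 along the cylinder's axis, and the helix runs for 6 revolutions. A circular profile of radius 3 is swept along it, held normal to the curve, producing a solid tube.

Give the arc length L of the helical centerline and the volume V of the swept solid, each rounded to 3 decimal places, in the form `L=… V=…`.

L=1817.904 V=51400.016

2πR = 2π·48 = 301.592895
per-turn = √(301.592895² + 29²) = √(90958.2742 + 841) = √91799.2742 = 302.983950
L = 6 × 302.983950 = 1817.903702
V = π·3² × L = 28.274334 × 1817.903702 = 51400.016236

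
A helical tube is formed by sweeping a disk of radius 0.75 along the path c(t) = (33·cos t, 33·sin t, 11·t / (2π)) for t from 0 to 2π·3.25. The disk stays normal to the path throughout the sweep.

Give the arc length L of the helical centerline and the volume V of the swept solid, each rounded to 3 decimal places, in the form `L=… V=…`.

L=674.819 V=1192.504

2πR = 2π·33 = 207.345115
per-turn = √(207.345115² + 11²) = √(42991.9968 + 121) = √43112.9968 = 207.636694
L = 3.25 × 207.636694 = 674.819256
V = π·0.75² × L = 1.767146 × 674.819256 = 1192.504060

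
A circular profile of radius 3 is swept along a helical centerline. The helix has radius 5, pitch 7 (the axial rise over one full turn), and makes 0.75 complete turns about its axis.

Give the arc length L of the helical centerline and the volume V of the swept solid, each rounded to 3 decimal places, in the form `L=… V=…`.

2πR = 2π·5 = 31.415927
per-turn = √(31.415927² + 7²) = √(986.9604 + 49) = √1035.9604 = 32.186339
L = 0.75 × 32.186339 = 24.139755
V = π·3² × L = 28.274334 × 24.139755 = 682.535479

L=24.140 V=682.535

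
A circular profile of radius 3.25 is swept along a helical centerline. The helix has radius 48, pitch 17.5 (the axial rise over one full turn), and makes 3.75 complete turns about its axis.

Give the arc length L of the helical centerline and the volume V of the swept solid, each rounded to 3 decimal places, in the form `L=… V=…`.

L=1132.876 V=37592.297

2πR = 2π·48 = 301.592895
per-turn = √(301.592895² + 17.5²) = √(90958.2742 + 306.25) = √91264.5242 = 302.100189
L = 3.75 × 302.100189 = 1132.875709
V = π·3.25² × L = 33.183072 × 1132.875709 = 37592.296661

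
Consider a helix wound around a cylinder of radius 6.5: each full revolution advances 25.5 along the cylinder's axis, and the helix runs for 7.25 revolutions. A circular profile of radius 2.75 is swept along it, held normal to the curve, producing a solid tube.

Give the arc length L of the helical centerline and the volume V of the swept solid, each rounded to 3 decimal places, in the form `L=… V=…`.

L=349.072 V=8293.349

2πR = 2π·6.5 = 40.840704
per-turn = √(40.840704² + 25.5²) = √(1667.9631 + 650.25) = √2318.2131 = 48.147826
L = 7.25 × 48.147826 = 349.071738
V = π·2.75² × L = 23.758294 × 349.071738 = 8293.349136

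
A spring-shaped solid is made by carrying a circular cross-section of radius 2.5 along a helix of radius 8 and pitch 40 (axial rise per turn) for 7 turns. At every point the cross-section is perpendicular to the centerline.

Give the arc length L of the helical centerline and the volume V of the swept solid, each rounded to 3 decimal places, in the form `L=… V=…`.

2πR = 2π·8 = 50.265482
per-turn = √(50.265482² + 40²) = √(2526.6187 + 1600) = √4126.6187 = 64.238763
L = 7 × 64.238763 = 449.671344
V = π·2.5² × L = 19.634954 × 449.671344 = 8829.276193

L=449.671 V=8829.276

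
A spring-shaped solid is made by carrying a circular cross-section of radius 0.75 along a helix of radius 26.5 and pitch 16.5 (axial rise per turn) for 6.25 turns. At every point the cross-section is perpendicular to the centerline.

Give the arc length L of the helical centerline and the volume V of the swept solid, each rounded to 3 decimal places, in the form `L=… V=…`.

L=1045.750 V=1847.992

2πR = 2π·26.5 = 166.504411
per-turn = √(166.504411² + 16.5²) = √(27723.7188 + 272.25) = √27995.9688 = 167.319959
L = 6.25 × 167.319959 = 1045.749745
V = π·0.75² × L = 1.767146 × 1045.749745 = 1847.992341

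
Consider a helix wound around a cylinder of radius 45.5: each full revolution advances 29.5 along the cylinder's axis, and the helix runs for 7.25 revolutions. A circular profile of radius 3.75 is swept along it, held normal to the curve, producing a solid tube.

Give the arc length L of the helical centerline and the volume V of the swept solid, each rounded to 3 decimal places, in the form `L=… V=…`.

2πR = 2π·45.5 = 285.884931
per-turn = √(285.884931² + 29.5²) = √(81730.1940 + 870.25) = √82600.4440 = 287.402930
L = 7.25 × 287.402930 = 2083.671241
V = π·3.75² × L = 44.178647 × 2083.671241 = 92053.775572

L=2083.671 V=92053.776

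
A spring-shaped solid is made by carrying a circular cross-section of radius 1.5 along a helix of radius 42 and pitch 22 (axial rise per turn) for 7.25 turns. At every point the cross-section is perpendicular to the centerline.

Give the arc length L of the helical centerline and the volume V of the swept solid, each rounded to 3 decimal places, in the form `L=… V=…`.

2πR = 2π·42 = 263.893783
per-turn = √(263.893783² + 22²) = √(69639.9287 + 484) = √70123.9287 = 264.809231
L = 7.25 × 264.809231 = 1919.866922
V = π·1.5² × L = 7.068583 × 1919.866922 = 13570.739594

L=1919.867 V=13570.740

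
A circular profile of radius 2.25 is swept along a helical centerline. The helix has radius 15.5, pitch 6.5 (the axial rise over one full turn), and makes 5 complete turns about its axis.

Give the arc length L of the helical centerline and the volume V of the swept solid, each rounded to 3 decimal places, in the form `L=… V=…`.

2πR = 2π·15.5 = 97.389372
per-turn = √(97.389372² + 6.5²) = √(9484.6898 + 42.25) = √9526.9398 = 97.606044
L = 5 × 97.606044 = 488.030220
V = π·2.25² × L = 15.904313 × 488.030220 = 7761.785281

L=488.030 V=7761.785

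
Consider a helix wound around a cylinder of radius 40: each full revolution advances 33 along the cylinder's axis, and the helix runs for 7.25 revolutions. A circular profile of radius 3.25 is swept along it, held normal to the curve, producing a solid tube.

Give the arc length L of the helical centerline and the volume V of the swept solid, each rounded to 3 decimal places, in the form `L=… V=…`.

L=1837.764 V=60982.647

2πR = 2π·40 = 251.327412
per-turn = √(251.327412² + 33²) = √(63165.4682 + 1089) = √64254.4682 = 253.484651
L = 7.25 × 253.484651 = 1837.763718
V = π·3.25² × L = 33.183072 × 1837.763718 = 60982.646513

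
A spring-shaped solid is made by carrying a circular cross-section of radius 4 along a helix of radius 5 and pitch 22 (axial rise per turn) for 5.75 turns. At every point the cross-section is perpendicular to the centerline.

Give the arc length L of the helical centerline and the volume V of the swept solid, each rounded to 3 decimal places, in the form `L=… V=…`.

L=220.530 V=11085.064

2πR = 2π·5 = 31.415927
per-turn = √(31.415927² + 22²) = √(986.9604 + 484) = √1470.9604 = 38.353102
L = 5.75 × 38.353102 = 220.530337
V = π·4² × L = 50.265482 × 220.530337 = 11085.063787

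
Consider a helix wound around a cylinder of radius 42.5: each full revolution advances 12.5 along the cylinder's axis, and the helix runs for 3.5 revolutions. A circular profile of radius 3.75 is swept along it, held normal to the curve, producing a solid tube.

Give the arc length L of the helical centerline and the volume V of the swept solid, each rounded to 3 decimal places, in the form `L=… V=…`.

L=935.647 V=41335.628

2πR = 2π·42.5 = 267.035376
per-turn = √(267.035376² + 12.5²) = √(71307.8918 + 156.25) = √71464.1418 = 267.327780
L = 3.5 × 267.327780 = 935.647229
V = π·3.75² × L = 44.178647 × 935.647229 = 41335.628355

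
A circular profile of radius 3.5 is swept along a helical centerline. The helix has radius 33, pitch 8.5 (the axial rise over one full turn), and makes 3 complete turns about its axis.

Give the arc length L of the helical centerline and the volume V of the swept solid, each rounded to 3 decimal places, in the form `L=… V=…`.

L=622.558 V=23958.832

2πR = 2π·33 = 207.345115
per-turn = √(207.345115² + 8.5²) = √(42991.9968 + 72.25) = √43064.2468 = 207.519268
L = 3 × 207.519268 = 622.557805
V = π·3.5² × L = 38.484510 × 622.557805 = 23958.832088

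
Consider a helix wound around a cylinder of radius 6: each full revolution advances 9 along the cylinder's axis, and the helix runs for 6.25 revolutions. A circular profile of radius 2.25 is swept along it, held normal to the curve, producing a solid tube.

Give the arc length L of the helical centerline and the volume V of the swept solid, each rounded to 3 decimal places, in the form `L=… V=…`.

2πR = 2π·6 = 37.699112
per-turn = √(37.699112² + 9²) = √(1421.2230 + 81) = √1502.2230 = 38.758522
L = 6.25 × 38.758522 = 242.240763
V = π·2.25² × L = 15.904313 × 242.240763 = 3852.672870

L=242.241 V=3852.673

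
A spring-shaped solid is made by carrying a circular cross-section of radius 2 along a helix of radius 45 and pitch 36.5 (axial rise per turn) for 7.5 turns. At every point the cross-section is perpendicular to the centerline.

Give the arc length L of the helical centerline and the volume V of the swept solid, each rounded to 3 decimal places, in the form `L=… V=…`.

L=2138.172 V=26869.056

2πR = 2π·45 = 282.743339
per-turn = √(282.743339² + 36.5²) = √(79943.7956 + 1332.25) = √81276.0456 = 285.089540
L = 7.5 × 285.089540 = 2138.171548
V = π·2² × L = 12.566371 × 2138.171548 = 26869.056107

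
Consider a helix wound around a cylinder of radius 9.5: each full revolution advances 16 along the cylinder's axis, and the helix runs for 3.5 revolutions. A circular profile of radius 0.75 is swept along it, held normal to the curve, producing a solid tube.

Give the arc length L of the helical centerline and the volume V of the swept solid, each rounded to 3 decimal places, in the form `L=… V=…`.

L=216.291 V=382.218

2πR = 2π·9.5 = 59.690260
per-turn = √(59.690260² + 16²) = √(3562.9272 + 256) = √3818.9272 = 61.797469
L = 3.5 × 61.797469 = 216.291142
V = π·0.75² × L = 1.767146 × 216.291142 = 382.217998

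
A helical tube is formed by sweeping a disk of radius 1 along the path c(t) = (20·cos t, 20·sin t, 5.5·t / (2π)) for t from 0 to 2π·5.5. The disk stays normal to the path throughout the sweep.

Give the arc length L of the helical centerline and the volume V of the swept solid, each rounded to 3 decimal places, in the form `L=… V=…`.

2πR = 2π·20 = 125.663706
per-turn = √(125.663706² + 5.5²) = √(15791.3670 + 30.25) = √15821.6170 = 125.784009
L = 5.5 × 125.784009 = 691.812052
V = π·1² × L = 3.141593 × 691.812052 = 2173.391661

L=691.812 V=2173.392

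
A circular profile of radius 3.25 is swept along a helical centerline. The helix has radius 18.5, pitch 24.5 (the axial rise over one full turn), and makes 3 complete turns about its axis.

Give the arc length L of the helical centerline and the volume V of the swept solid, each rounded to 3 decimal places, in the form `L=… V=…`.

2πR = 2π·18.5 = 116.238928
per-turn = √(116.238928² + 24.5²) = √(13511.4884 + 600.25) = √14111.7384 = 118.792838
L = 3 × 118.792838 = 356.378515
V = π·3.25² × L = 33.183072 × 356.378515 = 11825.734060

L=356.379 V=11825.734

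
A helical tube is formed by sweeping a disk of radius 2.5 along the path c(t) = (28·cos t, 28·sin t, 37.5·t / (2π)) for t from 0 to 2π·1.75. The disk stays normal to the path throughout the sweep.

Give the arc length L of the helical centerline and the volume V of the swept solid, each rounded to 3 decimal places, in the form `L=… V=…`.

2πR = 2π·28 = 175.929189
per-turn = √(175.929189² + 37.5²) = √(30951.0794 + 1406.25) = √32357.3294 = 179.881432
L = 1.75 × 179.881432 = 314.792505
V = π·2.5² × L = 19.634954 × 314.792505 = 6180.936385

L=314.793 V=6180.936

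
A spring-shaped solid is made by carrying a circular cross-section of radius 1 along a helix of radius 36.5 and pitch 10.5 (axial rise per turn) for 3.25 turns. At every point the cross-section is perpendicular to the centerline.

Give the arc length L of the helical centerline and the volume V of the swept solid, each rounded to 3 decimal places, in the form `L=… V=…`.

2πR = 2π·36.5 = 229.336264
per-turn = √(229.336264² + 10.5²) = √(52595.1219 + 110.25) = √52705.3719 = 229.576505
L = 3.25 × 229.576505 = 746.123643
V = π·1² × L = 3.141593 × 746.123643 = 2344.016555

L=746.124 V=2344.017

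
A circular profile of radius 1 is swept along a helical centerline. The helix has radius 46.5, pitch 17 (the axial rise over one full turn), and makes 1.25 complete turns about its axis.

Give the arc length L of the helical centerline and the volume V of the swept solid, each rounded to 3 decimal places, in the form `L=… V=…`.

2πR = 2π·46.5 = 292.168117
per-turn = √(292.168117² + 17²) = √(85362.2085 + 289) = √85651.2085 = 292.662277
L = 1.25 × 292.662277 = 365.827846
V = π·1² × L = 3.141593 × 365.827846 = 1149.282075

L=365.828 V=1149.282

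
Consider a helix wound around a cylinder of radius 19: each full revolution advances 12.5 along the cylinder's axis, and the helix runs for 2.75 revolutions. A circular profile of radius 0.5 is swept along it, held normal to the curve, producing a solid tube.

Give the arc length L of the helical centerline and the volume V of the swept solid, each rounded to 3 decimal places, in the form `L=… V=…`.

2πR = 2π·19 = 119.380521
per-turn = √(119.380521² + 12.5²) = √(14251.7088 + 156.25) = √14407.9588 = 120.033157
L = 2.75 × 120.033157 = 330.091181
V = π·0.5² × L = 0.785398 × 330.091181 = 259.253008

L=330.091 V=259.253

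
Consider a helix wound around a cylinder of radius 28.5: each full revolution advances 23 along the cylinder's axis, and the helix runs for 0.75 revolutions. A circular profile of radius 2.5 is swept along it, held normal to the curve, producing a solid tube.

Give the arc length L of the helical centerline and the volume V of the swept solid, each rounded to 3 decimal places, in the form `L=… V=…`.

L=135.406 V=2658.698

2πR = 2π·28.5 = 179.070781
per-turn = √(179.070781² + 23²) = √(32066.3447 + 529) = √32595.3447 = 180.541809
L = 0.75 × 180.541809 = 135.406357
V = π·2.5² × L = 19.634954 × 135.406357 = 2658.697594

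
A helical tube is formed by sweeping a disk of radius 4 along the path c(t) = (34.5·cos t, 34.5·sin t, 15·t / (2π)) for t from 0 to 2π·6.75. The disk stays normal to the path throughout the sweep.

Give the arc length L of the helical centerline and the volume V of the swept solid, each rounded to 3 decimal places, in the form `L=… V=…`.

2πR = 2π·34.5 = 216.769893
per-turn = √(216.769893² + 15²) = √(46989.1866 + 225) = √47214.1866 = 217.288257
L = 6.75 × 217.288257 = 1466.695734
V = π·4² × L = 50.265482 × 1466.695734 = 73724.168666

L=1466.696 V=73724.169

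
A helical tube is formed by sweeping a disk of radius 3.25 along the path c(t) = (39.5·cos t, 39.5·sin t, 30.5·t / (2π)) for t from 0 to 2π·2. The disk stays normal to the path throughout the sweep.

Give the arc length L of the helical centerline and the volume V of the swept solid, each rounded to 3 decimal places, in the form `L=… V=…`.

L=500.106 V=16595.047

2πR = 2π·39.5 = 248.185820
per-turn = √(248.185820² + 30.5²) = √(61596.2011 + 930.25) = √62526.4511 = 250.052897
L = 2 × 250.052897 = 500.105793
V = π·3.25² × L = 33.183072 × 500.105793 = 16595.046741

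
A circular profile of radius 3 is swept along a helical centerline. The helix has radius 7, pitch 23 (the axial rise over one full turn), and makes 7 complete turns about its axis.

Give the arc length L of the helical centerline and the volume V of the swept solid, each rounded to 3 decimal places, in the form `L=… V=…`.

L=347.432 V=9823.396

2πR = 2π·7 = 43.982297
per-turn = √(43.982297² + 23²) = √(1934.4425 + 529) = √2463.4425 = 49.633078
L = 7 × 49.633078 = 347.431548
V = π·3² × L = 28.274334 × 347.431548 = 9823.395594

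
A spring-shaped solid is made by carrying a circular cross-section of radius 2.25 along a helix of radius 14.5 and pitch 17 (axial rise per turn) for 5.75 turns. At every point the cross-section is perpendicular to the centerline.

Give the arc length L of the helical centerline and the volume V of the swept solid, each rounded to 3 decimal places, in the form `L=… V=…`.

2πR = 2π·14.5 = 91.106187
per-turn = √(91.106187² + 17²) = √(8300.3373 + 289) = √8589.3373 = 92.678678
L = 5.75 × 92.678678 = 532.902397
V = π·2.25² × L = 15.904313 × 532.902397 = 8475.446415

L=532.902 V=8475.446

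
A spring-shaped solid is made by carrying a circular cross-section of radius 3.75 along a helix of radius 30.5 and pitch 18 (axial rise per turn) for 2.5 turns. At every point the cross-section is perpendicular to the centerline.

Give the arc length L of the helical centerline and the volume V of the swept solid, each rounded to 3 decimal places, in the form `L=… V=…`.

2πR = 2π·30.5 = 191.637152
per-turn = √(191.637152² + 18²) = √(36724.7980 + 324) = √37048.7980 = 192.480643
L = 2.5 × 192.480643 = 481.201608
V = π·3.75² × L = 44.178647 × 481.201608 = 21258.835818

L=481.202 V=21258.836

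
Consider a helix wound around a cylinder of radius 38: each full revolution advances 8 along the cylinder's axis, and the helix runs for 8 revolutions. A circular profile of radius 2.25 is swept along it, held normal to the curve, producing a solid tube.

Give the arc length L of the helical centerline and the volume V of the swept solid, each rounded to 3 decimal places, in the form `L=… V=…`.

2πR = 2π·38 = 238.761042
per-turn = √(238.761042² + 8²) = √(57006.8350 + 64) = √57070.8350 = 238.895029
L = 8 × 238.895029 = 1911.160234
V = π·2.25² × L = 15.904313 × 1911.160234 = 30395.690195

L=1911.160 V=30395.690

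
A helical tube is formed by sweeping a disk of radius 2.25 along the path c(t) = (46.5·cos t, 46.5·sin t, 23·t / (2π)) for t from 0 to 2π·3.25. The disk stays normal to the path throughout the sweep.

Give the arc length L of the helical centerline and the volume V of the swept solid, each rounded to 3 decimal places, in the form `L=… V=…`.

L=952.484 V=15148.604

2πR = 2π·46.5 = 292.168117
per-turn = √(292.168117² + 23²) = √(85362.2085 + 529) = √85891.2085 = 293.072019
L = 3.25 × 293.072019 = 952.484063
V = π·2.25² × L = 15.904313 × 952.484063 = 15148.604476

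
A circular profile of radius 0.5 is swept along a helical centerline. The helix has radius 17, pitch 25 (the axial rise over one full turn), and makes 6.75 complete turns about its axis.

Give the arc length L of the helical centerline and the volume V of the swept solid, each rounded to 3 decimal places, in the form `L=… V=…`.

2πR = 2π·17 = 106.814150
per-turn = √(106.814150² + 25²) = √(11409.2627 + 625) = √12034.2627 = 109.700787
L = 6.75 × 109.700787 = 740.480313
V = π·0.5² × L = 0.785398 × 740.480313 = 581.571878

L=740.480 V=581.572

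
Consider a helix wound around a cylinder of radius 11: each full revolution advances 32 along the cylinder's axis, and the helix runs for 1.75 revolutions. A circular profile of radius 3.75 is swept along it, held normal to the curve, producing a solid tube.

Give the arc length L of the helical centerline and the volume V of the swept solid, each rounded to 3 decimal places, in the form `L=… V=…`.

2πR = 2π·11 = 69.115038
per-turn = √(69.115038² + 32²) = √(4776.8885 + 1024) = √5800.8885 = 76.163564
L = 1.75 × 76.163564 = 133.286238
V = π·3.75² × L = 44.178647 × 133.286238 = 5888.405598

L=133.286 V=5888.406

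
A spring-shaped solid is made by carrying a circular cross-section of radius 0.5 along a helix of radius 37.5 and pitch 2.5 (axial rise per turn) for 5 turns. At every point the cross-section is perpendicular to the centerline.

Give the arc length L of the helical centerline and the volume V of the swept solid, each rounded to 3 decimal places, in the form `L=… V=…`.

L=1178.164 V=925.327

2πR = 2π·37.5 = 235.619449
per-turn = √(235.619449² + 2.5²) = √(55516.5248 + 6.25) = √55522.7748 = 235.632712
L = 5 × 235.632712 = 1178.163558
V = π·0.5² × L = 0.785398 × 1178.163558 = 925.327494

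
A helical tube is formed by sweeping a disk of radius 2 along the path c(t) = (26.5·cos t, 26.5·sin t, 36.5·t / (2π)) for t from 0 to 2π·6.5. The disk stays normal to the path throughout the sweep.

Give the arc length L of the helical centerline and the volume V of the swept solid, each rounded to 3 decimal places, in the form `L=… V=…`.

L=1107.978 V=13923.259

2πR = 2π·26.5 = 166.504411
per-turn = √(166.504411² + 36.5²) = √(27723.7188 + 1332.25) = √29055.9688 = 170.458114
L = 6.5 × 170.458114 = 1107.977744
V = π·2² × L = 12.566371 × 1107.977744 = 13923.258958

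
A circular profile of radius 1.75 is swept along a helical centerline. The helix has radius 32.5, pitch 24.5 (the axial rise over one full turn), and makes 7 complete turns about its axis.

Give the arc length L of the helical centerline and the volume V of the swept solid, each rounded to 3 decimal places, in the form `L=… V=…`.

L=1439.676 V=13851.307

2πR = 2π·32.5 = 204.203522
per-turn = √(204.203522² + 24.5²) = √(41699.0786 + 600.25) = √42299.3286 = 205.668006
L = 7 × 205.668006 = 1439.676040
V = π·1.75² × L = 9.621128 × 1439.676040 = 13851.306745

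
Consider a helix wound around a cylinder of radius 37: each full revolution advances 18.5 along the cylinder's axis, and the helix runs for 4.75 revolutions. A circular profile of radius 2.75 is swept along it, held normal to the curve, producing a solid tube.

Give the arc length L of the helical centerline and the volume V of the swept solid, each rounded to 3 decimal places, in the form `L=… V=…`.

L=1107.761 V=26318.506

2πR = 2π·37 = 232.477856
per-turn = √(232.477856² + 18.5²) = √(54045.9537 + 342.25) = √54388.2037 = 233.212786
L = 4.75 × 233.212786 = 1107.760735
V = π·2.75² × L = 23.758294 × 1107.760735 = 26318.505714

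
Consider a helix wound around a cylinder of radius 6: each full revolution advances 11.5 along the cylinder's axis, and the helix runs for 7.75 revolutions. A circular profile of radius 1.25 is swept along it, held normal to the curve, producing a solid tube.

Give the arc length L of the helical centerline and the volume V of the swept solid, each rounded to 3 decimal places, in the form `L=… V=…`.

L=305.459 V=1499.421

2πR = 2π·6 = 37.699112
per-turn = √(37.699112² + 11.5²) = √(1421.2230 + 132.25) = √1553.4730 = 39.414122
L = 7.75 × 39.414122 = 305.459448
V = π·1.25² × L = 4.908739 × 305.459448 = 1499.420557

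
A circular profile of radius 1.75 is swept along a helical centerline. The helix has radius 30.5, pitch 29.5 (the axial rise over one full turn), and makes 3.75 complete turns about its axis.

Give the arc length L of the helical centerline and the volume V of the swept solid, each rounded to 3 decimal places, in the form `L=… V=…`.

L=727.104 V=6995.561

2πR = 2π·30.5 = 191.637152
per-turn = √(191.637152² + 29.5²) = √(36724.7980 + 870.25) = √37595.0480 = 193.894425
L = 3.75 × 193.894425 = 727.104093
V = π·1.75² × L = 9.621128 × 727.104093 = 6995.561186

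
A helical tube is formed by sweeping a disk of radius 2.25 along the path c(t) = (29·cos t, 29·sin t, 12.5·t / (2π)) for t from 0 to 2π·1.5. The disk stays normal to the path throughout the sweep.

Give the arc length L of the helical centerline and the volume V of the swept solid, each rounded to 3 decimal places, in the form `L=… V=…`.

2πR = 2π·29 = 182.212374
per-turn = √(182.212374² + 12.5²) = √(33201.3492 + 156.25) = √33357.5992 = 182.640629
L = 1.5 × 182.640629 = 273.960943
V = π·2.25² × L = 15.904313 × 273.960943 = 4357.160533

L=273.961 V=4357.161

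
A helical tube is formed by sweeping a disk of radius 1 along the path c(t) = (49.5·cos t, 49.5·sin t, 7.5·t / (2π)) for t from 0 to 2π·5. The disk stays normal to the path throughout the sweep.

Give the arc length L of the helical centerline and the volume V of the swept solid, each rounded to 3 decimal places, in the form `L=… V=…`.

2πR = 2π·49.5 = 311.017673
per-turn = √(311.017673² + 7.5²) = √(96731.9927 + 56.25) = √96788.2427 = 311.108089
L = 5 × 311.108089 = 1555.540443
V = π·1² × L = 3.141593 × 1555.540443 = 4886.874427

L=1555.540 V=4886.874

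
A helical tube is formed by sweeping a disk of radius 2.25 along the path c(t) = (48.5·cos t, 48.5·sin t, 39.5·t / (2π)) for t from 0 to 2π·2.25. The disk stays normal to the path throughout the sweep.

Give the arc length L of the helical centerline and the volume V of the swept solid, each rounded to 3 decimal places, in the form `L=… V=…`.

L=691.389 V=10996.061

2πR = 2π·48.5 = 304.734487
per-turn = √(304.734487² + 39.5²) = √(92863.1078 + 1560.25) = √94423.3578 = 307.283839
L = 2.25 × 307.283839 = 691.388638
V = π·2.25² × L = 15.904313 × 691.388638 = 10996.061173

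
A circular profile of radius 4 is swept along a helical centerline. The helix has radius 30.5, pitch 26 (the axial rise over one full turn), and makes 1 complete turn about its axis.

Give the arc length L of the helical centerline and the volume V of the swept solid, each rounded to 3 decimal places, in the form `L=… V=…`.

L=193.393 V=9720.985

2πR = 2π·30.5 = 191.637152
per-turn = √(191.637152² + 26²) = √(36724.7980 + 676) = √37400.7980 = 193.392859
L = 1 × 193.392859 = 193.392859
V = π·4² × L = 50.265482 × 193.392859 = 9720.985370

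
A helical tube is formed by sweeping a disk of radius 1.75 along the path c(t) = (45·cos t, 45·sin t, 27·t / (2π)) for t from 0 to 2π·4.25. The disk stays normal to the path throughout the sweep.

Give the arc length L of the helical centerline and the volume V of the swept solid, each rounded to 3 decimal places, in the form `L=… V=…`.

2πR = 2π·45 = 282.743339
per-turn = √(282.743339² + 27²) = √(79943.7956 + 729) = √80672.7956 = 284.029568
L = 4.25 × 284.029568 = 1207.125665
V = π·1.75² × L = 9.621128 × 1207.125665 = 11613.909935

L=1207.126 V=11613.910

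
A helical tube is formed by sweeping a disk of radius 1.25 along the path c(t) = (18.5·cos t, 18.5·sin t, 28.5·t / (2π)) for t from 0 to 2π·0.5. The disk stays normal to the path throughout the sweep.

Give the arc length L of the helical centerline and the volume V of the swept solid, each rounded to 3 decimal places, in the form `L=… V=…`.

2πR = 2π·18.5 = 116.238928
per-turn = √(116.238928² + 28.5²) = √(13511.4884 + 812.25) = √14323.7384 = 119.681822
L = 0.5 × 119.681822 = 59.840911
V = π·1.25² × L = 4.908739 × 59.840911 = 293.743384

L=59.841 V=293.743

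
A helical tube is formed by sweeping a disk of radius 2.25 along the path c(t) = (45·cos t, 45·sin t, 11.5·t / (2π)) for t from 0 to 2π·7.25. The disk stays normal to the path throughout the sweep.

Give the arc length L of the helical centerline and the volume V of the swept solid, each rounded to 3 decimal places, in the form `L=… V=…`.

2πR = 2π·45 = 282.743339
per-turn = √(282.743339² + 11.5²) = √(79943.7956 + 132.25) = √80076.0456 = 282.977112
L = 7.25 × 282.977112 = 2051.584059
V = π·2.25² × L = 15.904313 × 2051.584059 = 32629.034621

L=2051.584 V=32629.035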